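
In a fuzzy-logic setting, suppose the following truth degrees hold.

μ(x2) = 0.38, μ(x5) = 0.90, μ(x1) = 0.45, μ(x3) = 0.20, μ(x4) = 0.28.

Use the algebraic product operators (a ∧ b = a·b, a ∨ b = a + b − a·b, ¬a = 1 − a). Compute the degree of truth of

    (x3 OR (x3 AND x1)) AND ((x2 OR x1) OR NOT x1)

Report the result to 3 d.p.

x3 AND x1 = a·b on (0.2000, 0.4500) = 0.0900
x3 OR (x3 AND x1) = a + b − a·b on (0.2000, 0.0900) = 0.2720
x2 OR x1 = a + b − a·b on (0.3800, 0.4500) = 0.6590
NOT x1 = 1 − 0.4500 = 0.5500
(x2 OR x1) OR NOT x1 = a + b − a·b on (0.6590, 0.5500) = 0.8466
(x3 OR (x3 AND x1)) AND ((x2 OR x1) OR NOT x1) = a·b on (0.2720, 0.8466) = 0.2303

0.230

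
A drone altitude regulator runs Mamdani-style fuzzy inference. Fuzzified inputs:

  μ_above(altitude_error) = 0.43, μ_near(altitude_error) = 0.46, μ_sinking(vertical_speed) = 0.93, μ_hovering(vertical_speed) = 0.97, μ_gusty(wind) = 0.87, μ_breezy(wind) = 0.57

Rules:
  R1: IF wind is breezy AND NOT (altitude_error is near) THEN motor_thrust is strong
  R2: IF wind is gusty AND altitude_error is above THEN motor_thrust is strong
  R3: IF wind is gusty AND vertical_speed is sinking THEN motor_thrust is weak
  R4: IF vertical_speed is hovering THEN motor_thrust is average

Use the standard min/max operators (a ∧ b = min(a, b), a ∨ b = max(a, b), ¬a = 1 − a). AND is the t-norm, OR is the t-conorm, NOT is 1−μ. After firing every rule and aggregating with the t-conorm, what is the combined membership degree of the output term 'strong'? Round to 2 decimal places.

R1: breezy=0.57, ¬near=1−0.46=0.54; AND[min(a, b)] → w = 0.54
R2: gusty=0.87, above=0.43; AND[min(a, b)] → w = 0.43
R3: gusty=0.87, sinking=0.93; AND[min(a, b)] → w = 0.87
R4: hovering=0.97 → w = 0.97
Rules with consequent 'strong': {R1, R2} → strengths 0.54, 0.43
Aggregate via t-conorm [max(a, b)]: 0.54

0.54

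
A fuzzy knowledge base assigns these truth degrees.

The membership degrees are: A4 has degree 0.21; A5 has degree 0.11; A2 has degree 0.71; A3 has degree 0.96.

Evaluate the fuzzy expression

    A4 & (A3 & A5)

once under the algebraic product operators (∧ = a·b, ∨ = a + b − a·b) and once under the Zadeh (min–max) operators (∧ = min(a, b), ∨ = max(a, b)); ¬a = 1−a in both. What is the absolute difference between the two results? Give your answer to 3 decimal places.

0.088

Under algebraic product:
  A3 & A5 = a·b on (0.9600, 0.1100) = 0.1056
  A4 & (A3 & A5) = a·b on (0.2100, 0.1056) = 0.0222
  → value = 0.0222
Under Zadeh (min–max):
  A3 & A5 = min(a, b) on (0.96, 0.11) = 0.11
  A4 & (A3 & A5) = min(a, b) on (0.21, 0.11) = 0.11
  → value = 0.1100
|0.0222 − 0.1100| = 0.088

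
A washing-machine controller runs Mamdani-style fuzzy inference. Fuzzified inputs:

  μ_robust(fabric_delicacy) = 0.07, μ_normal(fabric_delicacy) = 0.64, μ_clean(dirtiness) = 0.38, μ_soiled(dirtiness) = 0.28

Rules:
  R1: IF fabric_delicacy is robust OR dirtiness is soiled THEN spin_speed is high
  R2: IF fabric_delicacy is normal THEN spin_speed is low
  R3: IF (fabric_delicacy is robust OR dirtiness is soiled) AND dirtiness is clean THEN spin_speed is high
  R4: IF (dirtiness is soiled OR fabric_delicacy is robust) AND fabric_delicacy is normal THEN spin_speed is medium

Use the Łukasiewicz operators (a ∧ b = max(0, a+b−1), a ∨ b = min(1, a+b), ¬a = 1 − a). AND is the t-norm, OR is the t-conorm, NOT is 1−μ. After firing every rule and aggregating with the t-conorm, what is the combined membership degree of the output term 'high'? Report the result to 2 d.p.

R1: robust=0.07, soiled=0.28; OR[min(1, a+b)] → w = 0.35
R2: normal=0.64 → w = 0.64
R3: (robust=0.07 OR soiled=0.28) = 0.35; AND[max(0, a+b−1)] with clean=0.38 → w = 0.00
R4: (soiled=0.28 OR robust=0.07) = 0.35; AND[max(0, a+b−1)] with normal=0.64 → w = 0.00
Rules with consequent 'high': {R1, R3} → strengths 0.35, 0.00
Aggregate via t-conorm [min(1, a+b)]: 0.35

0.35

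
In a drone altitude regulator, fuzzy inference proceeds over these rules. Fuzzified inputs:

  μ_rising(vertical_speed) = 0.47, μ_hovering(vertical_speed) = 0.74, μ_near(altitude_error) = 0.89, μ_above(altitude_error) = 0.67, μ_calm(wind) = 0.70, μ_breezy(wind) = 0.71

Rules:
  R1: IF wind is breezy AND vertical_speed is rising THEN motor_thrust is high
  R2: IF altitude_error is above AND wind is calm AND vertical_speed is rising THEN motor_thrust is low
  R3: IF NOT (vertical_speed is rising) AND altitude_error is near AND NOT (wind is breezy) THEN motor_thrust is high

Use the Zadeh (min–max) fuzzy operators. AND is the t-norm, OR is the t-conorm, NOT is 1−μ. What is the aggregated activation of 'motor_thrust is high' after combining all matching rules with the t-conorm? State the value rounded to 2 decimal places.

0.47

R1: breezy=0.71, rising=0.47; AND[min(a, b)] → w = 0.47
R2: above=0.67, calm=0.70, rising=0.47; AND[min(a, b)] → w = 0.47
R3: ¬rising=1−0.47=0.53, near=0.89, ¬breezy=1−0.71=0.29; AND[min(a, b)] → w = 0.29
Rules with consequent 'high': {R1, R3} → strengths 0.47, 0.29
Aggregate via t-conorm [max(a, b)]: 0.47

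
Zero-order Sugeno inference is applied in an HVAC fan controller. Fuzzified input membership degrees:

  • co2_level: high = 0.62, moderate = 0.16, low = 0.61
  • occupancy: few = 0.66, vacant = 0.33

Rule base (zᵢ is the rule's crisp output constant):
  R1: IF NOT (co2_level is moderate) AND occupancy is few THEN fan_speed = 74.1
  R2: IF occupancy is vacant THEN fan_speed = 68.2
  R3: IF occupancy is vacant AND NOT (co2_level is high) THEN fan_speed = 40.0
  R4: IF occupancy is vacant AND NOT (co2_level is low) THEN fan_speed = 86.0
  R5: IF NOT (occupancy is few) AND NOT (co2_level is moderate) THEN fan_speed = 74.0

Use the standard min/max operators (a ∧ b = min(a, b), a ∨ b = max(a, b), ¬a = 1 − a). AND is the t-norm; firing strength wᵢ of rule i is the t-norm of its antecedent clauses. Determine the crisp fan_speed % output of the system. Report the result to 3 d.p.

R1 (z=74.1): ¬moderate=1−0.16=0.84, few=0.66; AND[min(a, b)] → w = 0.66
R2 (z=68.2): vacant=0.33 → w = 0.33
R3 (z=40.0): vacant=0.33, ¬high=1−0.62=0.38; AND[min(a, b)] → w = 0.33
R4 (z=86.0): vacant=0.33, ¬low=1−0.61=0.39; AND[min(a, b)] → w = 0.33
R5 (z=74.0): ¬few=1−0.66=0.34, ¬moderate=1−0.16=0.84; AND[min(a, b)] → w = 0.34
Weighted average = (0.66·74.1 + 0.33·68.2 + 0.33·40.0 + 0.33·86.0 + 0.34·74.0) / (0.66 + 0.33 + 0.33 + 0.33 + 0.34)
  = 138.1520 / 1.9900 = 69.423

69.423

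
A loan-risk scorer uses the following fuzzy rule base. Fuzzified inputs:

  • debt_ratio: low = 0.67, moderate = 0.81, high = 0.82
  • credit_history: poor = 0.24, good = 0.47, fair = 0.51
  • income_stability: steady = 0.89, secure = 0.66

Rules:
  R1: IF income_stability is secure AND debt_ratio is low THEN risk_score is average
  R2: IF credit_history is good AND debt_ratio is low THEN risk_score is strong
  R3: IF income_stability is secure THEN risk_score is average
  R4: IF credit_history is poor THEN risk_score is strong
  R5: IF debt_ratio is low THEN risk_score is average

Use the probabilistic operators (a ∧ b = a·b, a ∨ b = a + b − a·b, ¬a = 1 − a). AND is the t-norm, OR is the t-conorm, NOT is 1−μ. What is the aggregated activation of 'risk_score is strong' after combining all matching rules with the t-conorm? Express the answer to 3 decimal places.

0.479

R1: secure=0.66, low=0.67; AND[a·b] → w = 0.4422
R2: good=0.47, low=0.67; AND[a·b] → w = 0.3149
R3: secure=0.66 → w = 0.6600
R4: poor=0.24 → w = 0.2400
R5: low=0.67 → w = 0.6700
Rules with consequent 'strong': {R2, R4} → strengths 0.3149, 0.2400
Aggregate via t-conorm [a + b − a·b]: 0.4793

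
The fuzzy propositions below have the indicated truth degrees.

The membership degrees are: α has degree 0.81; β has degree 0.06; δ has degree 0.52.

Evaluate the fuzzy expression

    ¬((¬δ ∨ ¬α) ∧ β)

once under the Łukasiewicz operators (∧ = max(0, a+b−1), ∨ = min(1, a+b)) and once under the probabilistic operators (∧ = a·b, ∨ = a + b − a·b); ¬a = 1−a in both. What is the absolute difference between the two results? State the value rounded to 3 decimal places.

Under Łukasiewicz:
  ¬δ = 1 − 0.52 = 0.48
  ¬α = 1 − 0.81 = 0.19
  ¬δ ∨ ¬α = min(1, a+b) on (0.48, 0.19) = 0.67
  (¬δ ∨ ¬α) ∧ β = max(0, a+b−1) on (0.67, 0.06) = 0.00
  ¬((¬δ ∨ ¬α) ∧ β) = 1 − 0.00 = 1.00
  → value = 1.0000
Under probabilistic:
  ¬δ = 1 − 0.5200 = 0.4800
  ¬α = 1 − 0.8100 = 0.1900
  ¬δ ∨ ¬α = a + b − a·b on (0.4800, 0.1900) = 0.5788
  (¬δ ∨ ¬α) ∧ β = a·b on (0.5788, 0.0600) = 0.0347
  ¬((¬δ ∨ ¬α) ∧ β) = 1 − 0.0347 = 0.9653
  → value = 0.9653
|1.0000 − 0.9653| = 0.035

0.035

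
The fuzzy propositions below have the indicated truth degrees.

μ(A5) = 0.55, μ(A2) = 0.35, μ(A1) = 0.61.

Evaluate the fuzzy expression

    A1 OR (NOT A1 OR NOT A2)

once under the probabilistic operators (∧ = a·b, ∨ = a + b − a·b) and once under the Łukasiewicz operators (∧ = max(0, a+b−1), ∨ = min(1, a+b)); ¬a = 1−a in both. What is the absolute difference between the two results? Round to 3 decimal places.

Under probabilistic:
  NOT A1 = 1 − 0.6100 = 0.3900
  NOT A2 = 1 − 0.3500 = 0.6500
  NOT A1 OR NOT A2 = a + b − a·b on (0.3900, 0.6500) = 0.7865
  A1 OR (NOT A1 OR NOT A2) = a + b − a·b on (0.6100, 0.7865) = 0.9167
  → value = 0.9167
Under Łukasiewicz:
  NOT A1 = 1 − 0.61 = 0.39
  NOT A2 = 1 − 0.35 = 0.65
  NOT A1 OR NOT A2 = min(1, a+b) on (0.39, 0.65) = 1.00
  A1 OR (NOT A1 OR NOT A2) = min(1, a+b) on (0.61, 1.00) = 1.00
  → value = 1.0000
|0.9167 − 1.0000| = 0.083

0.083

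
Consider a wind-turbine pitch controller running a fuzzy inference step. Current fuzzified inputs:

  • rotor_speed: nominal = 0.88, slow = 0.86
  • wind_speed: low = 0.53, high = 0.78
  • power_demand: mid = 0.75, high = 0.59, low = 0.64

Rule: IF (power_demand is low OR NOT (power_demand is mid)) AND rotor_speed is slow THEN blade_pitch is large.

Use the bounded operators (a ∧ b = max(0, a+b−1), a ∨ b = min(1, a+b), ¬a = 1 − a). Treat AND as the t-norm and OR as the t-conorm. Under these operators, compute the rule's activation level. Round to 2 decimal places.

firing strength: (low=0.64 OR ¬mid=1−0.75=0.25) = 0.89; AND[max(0, a+b−1)] with slow=0.86 → w = 0.75

0.75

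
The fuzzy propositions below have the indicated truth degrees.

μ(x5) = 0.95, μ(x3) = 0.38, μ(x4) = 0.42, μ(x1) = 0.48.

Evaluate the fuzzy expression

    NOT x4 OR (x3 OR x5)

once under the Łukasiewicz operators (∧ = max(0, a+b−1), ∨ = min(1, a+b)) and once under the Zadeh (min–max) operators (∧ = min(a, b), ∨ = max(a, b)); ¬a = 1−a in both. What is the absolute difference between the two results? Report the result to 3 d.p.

Under Łukasiewicz:
  NOT x4 = 1 − 0.42 = 0.58
  x3 OR x5 = min(1, a+b) on (0.38, 0.95) = 1.00
  NOT x4 OR (x3 OR x5) = min(1, a+b) on (0.58, 1.00) = 1.00
  → value = 1.0000
Under Zadeh (min–max):
  NOT x4 = 1 − 0.42 = 0.58
  x3 OR x5 = max(a, b) on (0.38, 0.95) = 0.95
  NOT x4 OR (x3 OR x5) = max(a, b) on (0.58, 0.95) = 0.95
  → value = 0.9500
|1.0000 − 0.9500| = 0.050

0.050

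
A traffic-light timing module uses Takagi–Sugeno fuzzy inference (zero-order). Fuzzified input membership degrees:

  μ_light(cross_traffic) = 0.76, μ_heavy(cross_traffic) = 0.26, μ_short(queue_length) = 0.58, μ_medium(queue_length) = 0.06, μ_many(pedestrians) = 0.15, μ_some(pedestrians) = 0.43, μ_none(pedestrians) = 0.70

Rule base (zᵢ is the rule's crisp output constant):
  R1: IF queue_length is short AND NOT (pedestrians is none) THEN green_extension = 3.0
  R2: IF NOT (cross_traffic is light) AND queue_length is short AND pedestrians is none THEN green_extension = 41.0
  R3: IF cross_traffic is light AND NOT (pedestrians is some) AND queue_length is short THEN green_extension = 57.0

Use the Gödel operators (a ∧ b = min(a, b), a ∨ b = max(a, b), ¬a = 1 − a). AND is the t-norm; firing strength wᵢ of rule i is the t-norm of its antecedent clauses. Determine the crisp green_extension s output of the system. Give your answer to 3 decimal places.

R1 (z=3.0): short=0.58, ¬none=1−0.70=0.30; AND[min(a, b)] → w = 0.30
R2 (z=41.0): ¬light=1−0.76=0.24, short=0.58, none=0.70; AND[min(a, b)] → w = 0.24
R3 (z=57.0): light=0.76, ¬some=1−0.43=0.57, short=0.58; AND[min(a, b)] → w = 0.57
Weighted average = (0.30·3.0 + 0.24·41.0 + 0.57·57.0) / (0.30 + 0.24 + 0.57)
  = 43.2300 / 1.1100 = 38.946

38.946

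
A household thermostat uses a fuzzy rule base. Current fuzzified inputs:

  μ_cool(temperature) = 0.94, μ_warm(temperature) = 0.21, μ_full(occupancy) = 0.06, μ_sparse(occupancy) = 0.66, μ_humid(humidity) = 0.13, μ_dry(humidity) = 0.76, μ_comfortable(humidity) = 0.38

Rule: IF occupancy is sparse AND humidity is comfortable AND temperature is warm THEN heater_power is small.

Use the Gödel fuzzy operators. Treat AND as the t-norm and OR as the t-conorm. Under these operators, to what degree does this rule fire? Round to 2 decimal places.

firing strength: sparse=0.66, comfortable=0.38, warm=0.21; AND[min(a, b)] → w = 0.21

0.21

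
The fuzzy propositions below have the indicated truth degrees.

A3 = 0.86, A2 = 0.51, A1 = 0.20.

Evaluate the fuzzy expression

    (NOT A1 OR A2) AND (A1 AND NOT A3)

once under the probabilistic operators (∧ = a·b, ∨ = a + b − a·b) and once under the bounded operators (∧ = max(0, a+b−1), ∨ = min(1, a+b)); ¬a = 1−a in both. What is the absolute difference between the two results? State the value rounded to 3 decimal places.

0.025

Under probabilistic:
  NOT A1 = 1 − 0.2000 = 0.8000
  NOT A1 OR A2 = a + b − a·b on (0.8000, 0.5100) = 0.9020
  NOT A3 = 1 − 0.8600 = 0.1400
  A1 AND NOT A3 = a·b on (0.2000, 0.1400) = 0.0280
  (NOT A1 OR A2) AND (A1 AND NOT A3) = a·b on (0.9020, 0.0280) = 0.0253
  → value = 0.0253
Under bounded:
  NOT A1 = 1 − 0.20 = 0.80
  NOT A1 OR A2 = min(1, a+b) on (0.80, 0.51) = 1.00
  NOT A3 = 1 − 0.86 = 0.14
  A1 AND NOT A3 = max(0, a+b−1) on (0.20, 0.14) = 0.00
  (NOT A1 OR A2) AND (A1 AND NOT A3) = max(0, a+b−1) on (1.00, 0.00) = 0.00
  → value = 0.0000
|0.0253 − 0.0000| = 0.025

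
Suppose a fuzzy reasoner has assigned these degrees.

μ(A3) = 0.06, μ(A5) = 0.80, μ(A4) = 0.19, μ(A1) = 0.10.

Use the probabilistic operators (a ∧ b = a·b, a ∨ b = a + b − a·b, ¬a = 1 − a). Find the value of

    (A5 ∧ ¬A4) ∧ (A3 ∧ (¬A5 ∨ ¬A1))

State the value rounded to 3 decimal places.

¬A4 = 1 − 0.1900 = 0.8100
A5 ∧ ¬A4 = a·b on (0.8000, 0.8100) = 0.6480
¬A5 = 1 − 0.8000 = 0.2000
¬A1 = 1 − 0.1000 = 0.9000
¬A5 ∨ ¬A1 = a + b − a·b on (0.2000, 0.9000) = 0.9200
A3 ∧ (¬A5 ∨ ¬A1) = a·b on (0.0600, 0.9200) = 0.0552
(A5 ∧ ¬A4) ∧ (A3 ∧ (¬A5 ∨ ¬A1)) = a·b on (0.6480, 0.0552) = 0.0358

0.036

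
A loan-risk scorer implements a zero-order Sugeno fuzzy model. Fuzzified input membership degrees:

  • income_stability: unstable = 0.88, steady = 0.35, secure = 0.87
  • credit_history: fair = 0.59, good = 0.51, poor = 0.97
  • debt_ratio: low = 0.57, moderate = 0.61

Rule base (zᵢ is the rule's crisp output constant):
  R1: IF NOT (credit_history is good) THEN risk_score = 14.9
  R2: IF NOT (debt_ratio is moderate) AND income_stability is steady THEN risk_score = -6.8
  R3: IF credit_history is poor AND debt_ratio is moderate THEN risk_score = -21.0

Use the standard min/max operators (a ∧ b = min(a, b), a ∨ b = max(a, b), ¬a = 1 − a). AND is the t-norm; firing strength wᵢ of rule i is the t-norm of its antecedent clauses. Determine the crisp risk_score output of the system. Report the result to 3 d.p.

-5.441

R1 (z=14.9): ¬good=1−0.51=0.49 → w = 0.49
R2 (z=-6.8): ¬moderate=1−0.61=0.39, steady=0.35; AND[min(a, b)] → w = 0.35
R3 (z=-21.0): poor=0.97, moderate=0.61; AND[min(a, b)] → w = 0.61
Weighted average = (0.49·14.9 + 0.35·-6.8 + 0.61·-21.0) / (0.49 + 0.35 + 0.61)
  = -7.8890 / 1.4500 = -5.441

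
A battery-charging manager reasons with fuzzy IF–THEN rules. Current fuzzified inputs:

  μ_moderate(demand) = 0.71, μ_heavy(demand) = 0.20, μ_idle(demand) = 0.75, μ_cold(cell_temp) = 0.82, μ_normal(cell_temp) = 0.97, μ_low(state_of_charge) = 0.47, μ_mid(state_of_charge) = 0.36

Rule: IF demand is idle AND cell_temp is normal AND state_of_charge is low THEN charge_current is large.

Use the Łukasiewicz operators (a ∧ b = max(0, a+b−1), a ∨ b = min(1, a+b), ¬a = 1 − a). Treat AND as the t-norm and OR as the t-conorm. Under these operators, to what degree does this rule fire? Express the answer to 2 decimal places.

0.19

firing strength: idle=0.75, normal=0.97, low=0.47; AND[max(0, a+b−1)] → w = 0.19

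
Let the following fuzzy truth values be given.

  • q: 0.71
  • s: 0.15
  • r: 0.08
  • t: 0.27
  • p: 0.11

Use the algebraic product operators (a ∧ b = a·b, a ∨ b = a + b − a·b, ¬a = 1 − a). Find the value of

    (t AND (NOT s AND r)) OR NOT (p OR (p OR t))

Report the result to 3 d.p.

NOT s = 1 − 0.1500 = 0.8500
NOT s AND r = a·b on (0.8500, 0.0800) = 0.0680
t AND (NOT s AND r) = a·b on (0.2700, 0.0680) = 0.0184
p OR t = a + b − a·b on (0.1100, 0.2700) = 0.3503
p OR (p OR t) = a + b − a·b on (0.1100, 0.3503) = 0.4218
NOT (p OR (p OR t)) = 1 − 0.4218 = 0.5782
(t AND (NOT s AND r)) OR NOT (p OR (p OR t)) = a + b − a·b on (0.0184, 0.5782) = 0.5860

0.586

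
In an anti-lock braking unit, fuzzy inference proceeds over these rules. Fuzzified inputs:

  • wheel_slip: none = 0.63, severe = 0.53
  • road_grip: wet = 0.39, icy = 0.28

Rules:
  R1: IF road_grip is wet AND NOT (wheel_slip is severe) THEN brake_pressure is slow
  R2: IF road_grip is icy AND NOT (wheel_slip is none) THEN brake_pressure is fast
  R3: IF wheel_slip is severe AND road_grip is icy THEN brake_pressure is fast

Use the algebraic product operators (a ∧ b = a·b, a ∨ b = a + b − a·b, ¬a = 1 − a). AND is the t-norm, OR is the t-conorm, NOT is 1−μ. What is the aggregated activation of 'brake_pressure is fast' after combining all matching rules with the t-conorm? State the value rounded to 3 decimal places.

R1: wet=0.39, ¬severe=1−0.53=0.47; AND[a·b] → w = 0.1833
R2: icy=0.28, ¬none=1−0.63=0.37; AND[a·b] → w = 0.1036
R3: severe=0.53, icy=0.28; AND[a·b] → w = 0.1484
Rules with consequent 'fast': {R2, R3} → strengths 0.1036, 0.1484
Aggregate via t-conorm [a + b − a·b]: 0.2366

0.237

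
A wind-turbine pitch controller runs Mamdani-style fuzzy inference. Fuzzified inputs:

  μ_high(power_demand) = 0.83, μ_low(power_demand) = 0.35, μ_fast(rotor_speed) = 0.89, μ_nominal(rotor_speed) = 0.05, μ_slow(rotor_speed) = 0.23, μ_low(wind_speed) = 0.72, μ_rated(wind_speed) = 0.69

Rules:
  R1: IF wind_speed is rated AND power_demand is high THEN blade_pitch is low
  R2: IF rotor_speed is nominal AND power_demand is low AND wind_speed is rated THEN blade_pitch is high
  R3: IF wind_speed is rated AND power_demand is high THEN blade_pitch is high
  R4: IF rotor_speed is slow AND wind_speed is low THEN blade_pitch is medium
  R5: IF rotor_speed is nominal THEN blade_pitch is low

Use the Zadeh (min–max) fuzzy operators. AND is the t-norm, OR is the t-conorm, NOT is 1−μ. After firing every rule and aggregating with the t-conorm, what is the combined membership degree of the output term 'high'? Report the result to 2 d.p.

0.69

R1: rated=0.69, high=0.83; AND[min(a, b)] → w = 0.69
R2: nominal=0.05, low=0.35, rated=0.69; AND[min(a, b)] → w = 0.05
R3: rated=0.69, high=0.83; AND[min(a, b)] → w = 0.69
R4: slow=0.23, low=0.72; AND[min(a, b)] → w = 0.23
R5: nominal=0.05 → w = 0.05
Rules with consequent 'high': {R2, R3} → strengths 0.05, 0.69
Aggregate via t-conorm [max(a, b)]: 0.69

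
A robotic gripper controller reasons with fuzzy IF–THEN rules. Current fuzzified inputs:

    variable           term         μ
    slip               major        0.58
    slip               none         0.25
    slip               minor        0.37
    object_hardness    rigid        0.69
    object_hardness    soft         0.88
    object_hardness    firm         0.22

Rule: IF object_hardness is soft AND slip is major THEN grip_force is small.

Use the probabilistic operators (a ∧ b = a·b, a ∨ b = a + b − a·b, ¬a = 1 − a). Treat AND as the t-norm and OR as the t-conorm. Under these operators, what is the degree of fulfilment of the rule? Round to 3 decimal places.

0.510

firing strength: soft=0.88, major=0.58; AND[a·b] → w = 0.5104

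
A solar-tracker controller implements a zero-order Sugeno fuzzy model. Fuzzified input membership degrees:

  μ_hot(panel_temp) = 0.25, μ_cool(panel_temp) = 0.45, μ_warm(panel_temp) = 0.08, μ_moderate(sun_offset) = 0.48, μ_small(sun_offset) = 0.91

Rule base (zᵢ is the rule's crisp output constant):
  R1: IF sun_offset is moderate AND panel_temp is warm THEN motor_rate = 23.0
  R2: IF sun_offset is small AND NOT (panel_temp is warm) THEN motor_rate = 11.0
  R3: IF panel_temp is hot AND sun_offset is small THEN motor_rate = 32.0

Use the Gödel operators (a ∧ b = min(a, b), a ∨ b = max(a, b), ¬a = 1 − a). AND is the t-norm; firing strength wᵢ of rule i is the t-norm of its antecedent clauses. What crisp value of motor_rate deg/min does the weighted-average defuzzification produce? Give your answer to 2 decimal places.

16.01

R1 (z=23.0): moderate=0.48, warm=0.08; AND[min(a, b)] → w = 0.08
R2 (z=11.0): small=0.91, ¬warm=1−0.08=0.92; AND[min(a, b)] → w = 0.91
R3 (z=32.0): hot=0.25, small=0.91; AND[min(a, b)] → w = 0.25
Weighted average = (0.08·23.0 + 0.91·11.0 + 0.25·32.0) / (0.08 + 0.91 + 0.25)
  = 19.8500 / 1.2400 = 16.01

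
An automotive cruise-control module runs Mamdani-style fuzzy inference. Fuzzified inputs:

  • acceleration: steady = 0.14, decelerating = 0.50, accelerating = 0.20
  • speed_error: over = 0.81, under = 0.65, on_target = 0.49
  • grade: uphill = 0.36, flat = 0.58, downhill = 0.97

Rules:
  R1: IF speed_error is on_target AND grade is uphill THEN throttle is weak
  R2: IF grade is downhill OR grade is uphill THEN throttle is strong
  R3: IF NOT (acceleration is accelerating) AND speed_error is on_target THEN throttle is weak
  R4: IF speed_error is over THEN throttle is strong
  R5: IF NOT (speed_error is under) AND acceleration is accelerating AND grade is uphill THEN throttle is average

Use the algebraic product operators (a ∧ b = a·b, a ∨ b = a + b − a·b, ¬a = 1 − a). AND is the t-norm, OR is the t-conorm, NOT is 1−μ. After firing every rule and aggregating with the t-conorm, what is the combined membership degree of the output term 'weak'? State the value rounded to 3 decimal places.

R1: on_target=0.49, uphill=0.36; AND[a·b] → w = 0.1764
R2: downhill=0.97, uphill=0.36; OR[a + b − a·b] → w = 0.9808
R3: ¬accelerating=1−0.20=0.80, on_target=0.49; AND[a·b] → w = 0.3920
R4: over=0.81 → w = 0.8100
R5: ¬under=1−0.65=0.35, accelerating=0.20, uphill=0.36; AND[a·b] → w = 0.0252
Rules with consequent 'weak': {R1, R3} → strengths 0.1764, 0.3920
Aggregate via t-conorm [a + b − a·b]: 0.4993

0.499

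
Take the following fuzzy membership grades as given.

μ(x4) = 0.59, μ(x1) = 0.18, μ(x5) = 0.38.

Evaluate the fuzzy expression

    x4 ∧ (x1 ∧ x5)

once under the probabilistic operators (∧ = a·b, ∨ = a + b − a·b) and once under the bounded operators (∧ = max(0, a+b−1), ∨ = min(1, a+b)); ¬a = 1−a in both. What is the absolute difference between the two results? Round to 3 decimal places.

Under probabilistic:
  x1 ∧ x5 = a·b on (0.1800, 0.3800) = 0.0684
  x4 ∧ (x1 ∧ x5) = a·b on (0.5900, 0.0684) = 0.0404
  → value = 0.0404
Under bounded:
  x1 ∧ x5 = max(0, a+b−1) on (0.18, 0.38) = 0.00
  x4 ∧ (x1 ∧ x5) = max(0, a+b−1) on (0.59, 0.00) = 0.00
  → value = 0.0000
|0.0404 − 0.0000| = 0.040

0.040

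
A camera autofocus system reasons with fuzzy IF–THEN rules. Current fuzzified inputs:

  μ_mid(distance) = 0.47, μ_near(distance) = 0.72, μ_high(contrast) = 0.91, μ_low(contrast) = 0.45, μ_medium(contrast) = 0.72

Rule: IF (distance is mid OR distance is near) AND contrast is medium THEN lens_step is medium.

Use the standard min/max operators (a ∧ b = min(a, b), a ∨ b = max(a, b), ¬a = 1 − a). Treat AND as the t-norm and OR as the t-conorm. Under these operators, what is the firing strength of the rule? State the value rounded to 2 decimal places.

firing strength: (mid=0.47 OR near=0.72) = 0.72; AND[min(a, b)] with medium=0.72 → w = 0.72

0.72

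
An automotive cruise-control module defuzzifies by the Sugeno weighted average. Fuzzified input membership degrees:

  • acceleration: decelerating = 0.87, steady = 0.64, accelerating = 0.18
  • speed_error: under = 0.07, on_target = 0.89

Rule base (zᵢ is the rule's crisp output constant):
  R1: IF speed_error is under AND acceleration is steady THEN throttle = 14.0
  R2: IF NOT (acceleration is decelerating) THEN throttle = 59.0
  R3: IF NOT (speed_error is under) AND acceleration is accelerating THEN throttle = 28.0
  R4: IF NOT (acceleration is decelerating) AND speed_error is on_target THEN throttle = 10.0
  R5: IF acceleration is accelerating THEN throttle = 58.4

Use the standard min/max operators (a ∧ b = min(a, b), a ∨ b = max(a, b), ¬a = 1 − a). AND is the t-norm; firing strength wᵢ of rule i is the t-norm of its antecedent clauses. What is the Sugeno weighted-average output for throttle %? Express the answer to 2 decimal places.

R1 (z=14.0): under=0.07, steady=0.64; AND[min(a, b)] → w = 0.07
R2 (z=59.0): ¬decelerating=1−0.87=0.13 → w = 0.13
R3 (z=28.0): ¬under=1−0.07=0.93, accelerating=0.18; AND[min(a, b)] → w = 0.18
R4 (z=10.0): ¬decelerating=1−0.87=0.13, on_target=0.89; AND[min(a, b)] → w = 0.13
R5 (z=58.4): accelerating=0.18 → w = 0.18
Weighted average = (0.07·14.0 + 0.13·59.0 + 0.18·28.0 + 0.13·10.0 + 0.18·58.4) / (0.07 + 0.13 + 0.18 + 0.13 + 0.18)
  = 25.5020 / 0.6900 = 36.96

36.96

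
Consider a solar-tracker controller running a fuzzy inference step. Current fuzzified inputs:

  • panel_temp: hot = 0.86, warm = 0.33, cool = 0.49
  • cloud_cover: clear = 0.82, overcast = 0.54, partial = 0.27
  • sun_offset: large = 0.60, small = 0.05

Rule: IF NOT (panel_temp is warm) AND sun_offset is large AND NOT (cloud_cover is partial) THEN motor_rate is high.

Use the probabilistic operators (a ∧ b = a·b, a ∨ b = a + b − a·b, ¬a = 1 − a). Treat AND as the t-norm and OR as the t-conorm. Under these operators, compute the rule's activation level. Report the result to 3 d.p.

0.293

firing strength: ¬warm=1−0.33=0.67, large=0.60, ¬partial=1−0.27=0.73; AND[a·b] → w = 0.2935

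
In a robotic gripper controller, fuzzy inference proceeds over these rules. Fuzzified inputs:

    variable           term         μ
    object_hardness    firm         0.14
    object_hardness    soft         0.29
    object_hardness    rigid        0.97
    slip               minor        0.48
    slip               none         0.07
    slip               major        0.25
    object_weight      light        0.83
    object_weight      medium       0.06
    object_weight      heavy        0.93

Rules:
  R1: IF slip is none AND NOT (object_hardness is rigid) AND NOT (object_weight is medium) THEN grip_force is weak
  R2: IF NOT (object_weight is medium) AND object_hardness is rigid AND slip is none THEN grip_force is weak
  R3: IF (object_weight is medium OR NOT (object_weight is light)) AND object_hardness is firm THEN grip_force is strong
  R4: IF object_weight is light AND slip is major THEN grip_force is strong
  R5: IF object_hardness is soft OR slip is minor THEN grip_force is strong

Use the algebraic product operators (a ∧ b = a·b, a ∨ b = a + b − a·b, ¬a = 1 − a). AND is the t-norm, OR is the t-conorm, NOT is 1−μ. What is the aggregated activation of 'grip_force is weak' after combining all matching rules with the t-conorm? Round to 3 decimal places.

0.066

R1: none=0.07, ¬rigid=1−0.97=0.03, ¬medium=1−0.06=0.94; AND[a·b] → w = 0.0020
R2: ¬medium=1−0.06=0.94, rigid=0.97, none=0.07; AND[a·b] → w = 0.0638
R3: (medium=0.06 OR ¬light=1−0.83=0.17) = 0.2198; AND[a·b] with firm=0.14 → w = 0.0308
R4: light=0.83, major=0.25; AND[a·b] → w = 0.2075
R5: soft=0.29, minor=0.48; OR[a + b − a·b] → w = 0.6308
Rules with consequent 'weak': {R1, R2} → strengths 0.0020, 0.0638
Aggregate via t-conorm [a + b − a·b]: 0.0657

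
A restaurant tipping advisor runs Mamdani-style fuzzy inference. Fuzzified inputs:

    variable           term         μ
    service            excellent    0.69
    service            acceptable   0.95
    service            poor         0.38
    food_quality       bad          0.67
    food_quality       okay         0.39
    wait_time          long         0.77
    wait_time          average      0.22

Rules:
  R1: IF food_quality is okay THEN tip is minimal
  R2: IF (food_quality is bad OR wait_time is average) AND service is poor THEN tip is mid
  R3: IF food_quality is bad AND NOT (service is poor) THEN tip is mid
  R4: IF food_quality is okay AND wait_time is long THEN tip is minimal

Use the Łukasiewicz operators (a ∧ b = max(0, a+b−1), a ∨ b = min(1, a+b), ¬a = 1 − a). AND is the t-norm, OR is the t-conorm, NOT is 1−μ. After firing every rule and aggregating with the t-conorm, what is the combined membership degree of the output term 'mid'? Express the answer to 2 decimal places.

0.56

R1: okay=0.39 → w = 0.39
R2: (bad=0.67 OR average=0.22) = 0.89; AND[max(0, a+b−1)] with poor=0.38 → w = 0.27
R3: bad=0.67, ¬poor=1−0.38=0.62; AND[max(0, a+b−1)] → w = 0.29
R4: okay=0.39, long=0.77; AND[max(0, a+b−1)] → w = 0.16
Rules with consequent 'mid': {R2, R3} → strengths 0.27, 0.29
Aggregate via t-conorm [min(1, a+b)]: 0.56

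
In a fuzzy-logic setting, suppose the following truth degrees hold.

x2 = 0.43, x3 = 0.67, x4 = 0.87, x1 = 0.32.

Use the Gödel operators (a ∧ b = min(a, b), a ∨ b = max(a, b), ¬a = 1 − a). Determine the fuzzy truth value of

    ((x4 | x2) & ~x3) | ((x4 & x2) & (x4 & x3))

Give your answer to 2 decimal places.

x4 | x2 = max(a, b) on (0.87, 0.43) = 0.87
~x3 = 1 − 0.67 = 0.33
(x4 | x2) & ~x3 = min(a, b) on (0.87, 0.33) = 0.33
x4 & x2 = min(a, b) on (0.87, 0.43) = 0.43
x4 & x3 = min(a, b) on (0.87, 0.67) = 0.67
(x4 & x2) & (x4 & x3) = min(a, b) on (0.43, 0.67) = 0.43
((x4 | x2) & ~x3) | ((x4 & x2) & (x4 & x3)) = max(a, b) on (0.33, 0.43) = 0.43

0.43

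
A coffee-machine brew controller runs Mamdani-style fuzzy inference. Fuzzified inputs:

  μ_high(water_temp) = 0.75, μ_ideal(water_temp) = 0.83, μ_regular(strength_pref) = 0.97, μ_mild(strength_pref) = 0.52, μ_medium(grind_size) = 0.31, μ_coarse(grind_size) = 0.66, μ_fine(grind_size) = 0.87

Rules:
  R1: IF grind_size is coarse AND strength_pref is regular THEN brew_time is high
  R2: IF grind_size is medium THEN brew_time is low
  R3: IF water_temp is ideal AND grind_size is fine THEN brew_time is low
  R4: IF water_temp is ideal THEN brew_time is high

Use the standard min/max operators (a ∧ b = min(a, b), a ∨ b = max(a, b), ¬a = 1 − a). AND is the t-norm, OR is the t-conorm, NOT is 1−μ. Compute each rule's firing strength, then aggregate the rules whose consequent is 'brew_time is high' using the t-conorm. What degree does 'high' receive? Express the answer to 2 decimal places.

0.83

R1: coarse=0.66, regular=0.97; AND[min(a, b)] → w = 0.66
R2: medium=0.31 → w = 0.31
R3: ideal=0.83, fine=0.87; AND[min(a, b)] → w = 0.83
R4: ideal=0.83 → w = 0.83
Rules with consequent 'high': {R1, R4} → strengths 0.66, 0.83
Aggregate via t-conorm [max(a, b)]: 0.83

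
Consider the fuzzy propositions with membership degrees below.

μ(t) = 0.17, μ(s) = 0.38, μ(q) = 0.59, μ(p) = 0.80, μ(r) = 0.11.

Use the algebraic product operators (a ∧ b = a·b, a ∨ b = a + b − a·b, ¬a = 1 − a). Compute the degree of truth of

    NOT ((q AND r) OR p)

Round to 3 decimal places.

0.187

q AND r = a·b on (0.5900, 0.1100) = 0.0649
(q AND r) OR p = a + b − a·b on (0.0649, 0.8000) = 0.8130
NOT ((q AND r) OR p) = 1 − 0.8130 = 0.1870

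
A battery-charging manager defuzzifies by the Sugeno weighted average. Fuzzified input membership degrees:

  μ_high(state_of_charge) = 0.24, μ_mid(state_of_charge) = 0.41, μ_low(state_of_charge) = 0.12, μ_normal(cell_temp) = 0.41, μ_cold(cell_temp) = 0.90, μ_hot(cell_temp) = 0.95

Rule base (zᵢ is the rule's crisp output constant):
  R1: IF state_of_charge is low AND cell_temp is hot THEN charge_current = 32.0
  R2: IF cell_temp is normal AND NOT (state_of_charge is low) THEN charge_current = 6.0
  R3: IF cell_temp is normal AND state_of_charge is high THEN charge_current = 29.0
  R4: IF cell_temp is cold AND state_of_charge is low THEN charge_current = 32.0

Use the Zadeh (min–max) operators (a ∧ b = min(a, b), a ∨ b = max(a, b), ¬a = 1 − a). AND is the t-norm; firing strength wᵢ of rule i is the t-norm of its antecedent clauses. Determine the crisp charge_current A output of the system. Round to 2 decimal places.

R1 (z=32.0): low=0.12, hot=0.95; AND[min(a, b)] → w = 0.12
R2 (z=6.0): normal=0.41, ¬low=1−0.12=0.88; AND[min(a, b)] → w = 0.41
R3 (z=29.0): normal=0.41, high=0.24; AND[min(a, b)] → w = 0.24
R4 (z=32.0): cold=0.90, low=0.12; AND[min(a, b)] → w = 0.12
Weighted average = (0.12·32.0 + 0.41·6.0 + 0.24·29.0 + 0.12·32.0) / (0.12 + 0.41 + 0.24 + 0.12)
  = 17.1000 / 0.8900 = 19.21

19.21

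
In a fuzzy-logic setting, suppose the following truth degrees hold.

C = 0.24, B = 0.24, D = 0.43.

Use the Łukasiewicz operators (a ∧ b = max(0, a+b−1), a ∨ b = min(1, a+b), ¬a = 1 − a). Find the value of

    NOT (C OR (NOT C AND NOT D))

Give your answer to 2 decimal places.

0.43

NOT C = 1 − 0.24 = 0.76
NOT D = 1 − 0.43 = 0.57
NOT C AND NOT D = max(0, a+b−1) on (0.76, 0.57) = 0.33
C OR (NOT C AND NOT D) = min(1, a+b) on (0.24, 0.33) = 0.57
NOT (C OR (NOT C AND NOT D)) = 1 − 0.57 = 0.43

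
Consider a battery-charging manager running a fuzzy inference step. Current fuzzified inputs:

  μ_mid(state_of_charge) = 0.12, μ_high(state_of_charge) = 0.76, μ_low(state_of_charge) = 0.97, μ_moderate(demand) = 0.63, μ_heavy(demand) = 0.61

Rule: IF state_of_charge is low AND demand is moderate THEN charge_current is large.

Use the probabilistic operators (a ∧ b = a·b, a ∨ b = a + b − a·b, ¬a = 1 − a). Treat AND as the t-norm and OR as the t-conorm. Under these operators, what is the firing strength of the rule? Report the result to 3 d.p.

0.611

firing strength: low=0.97, moderate=0.63; AND[a·b] → w = 0.6111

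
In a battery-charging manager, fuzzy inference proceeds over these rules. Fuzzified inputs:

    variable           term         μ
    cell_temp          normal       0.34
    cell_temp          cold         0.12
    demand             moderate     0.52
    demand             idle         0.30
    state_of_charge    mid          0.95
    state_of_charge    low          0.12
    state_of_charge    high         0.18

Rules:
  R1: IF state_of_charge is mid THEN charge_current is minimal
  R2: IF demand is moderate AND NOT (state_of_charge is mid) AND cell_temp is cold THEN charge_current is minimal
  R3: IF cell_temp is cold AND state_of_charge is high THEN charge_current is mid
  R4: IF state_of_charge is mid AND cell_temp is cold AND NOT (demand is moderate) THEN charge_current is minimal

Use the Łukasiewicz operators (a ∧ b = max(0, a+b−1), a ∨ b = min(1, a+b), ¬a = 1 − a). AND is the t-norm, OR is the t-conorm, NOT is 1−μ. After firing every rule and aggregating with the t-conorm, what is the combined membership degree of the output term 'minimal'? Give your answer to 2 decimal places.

R1: mid=0.95 → w = 0.95
R2: moderate=0.52, ¬mid=1−0.95=0.05, cold=0.12; AND[max(0, a+b−1)] → w = 0.00
R3: cold=0.12, high=0.18; AND[max(0, a+b−1)] → w = 0.00
R4: mid=0.95, cold=0.12, ¬moderate=1−0.52=0.48; AND[max(0, a+b−1)] → w = 0.00
Rules with consequent 'minimal': {R1, R2, R4} → strengths 0.95, 0.00, 0.00
Aggregate via t-conorm [min(1, a+b)]: 0.95

0.95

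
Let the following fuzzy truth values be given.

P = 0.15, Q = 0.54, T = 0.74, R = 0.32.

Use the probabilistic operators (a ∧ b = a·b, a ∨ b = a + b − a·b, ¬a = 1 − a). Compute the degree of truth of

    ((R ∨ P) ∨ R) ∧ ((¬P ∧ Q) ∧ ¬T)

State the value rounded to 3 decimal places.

R ∨ P = a + b − a·b on (0.3200, 0.1500) = 0.4220
(R ∨ P) ∨ R = a + b − a·b on (0.4220, 0.3200) = 0.6070
¬P = 1 − 0.1500 = 0.8500
¬P ∧ Q = a·b on (0.8500, 0.5400) = 0.4590
¬T = 1 − 0.7400 = 0.2600
(¬P ∧ Q) ∧ ¬T = a·b on (0.4590, 0.2600) = 0.1193
((R ∨ P) ∨ R) ∧ ((¬P ∧ Q) ∧ ¬T) = a·b on (0.6070, 0.1193) = 0.0724

0.072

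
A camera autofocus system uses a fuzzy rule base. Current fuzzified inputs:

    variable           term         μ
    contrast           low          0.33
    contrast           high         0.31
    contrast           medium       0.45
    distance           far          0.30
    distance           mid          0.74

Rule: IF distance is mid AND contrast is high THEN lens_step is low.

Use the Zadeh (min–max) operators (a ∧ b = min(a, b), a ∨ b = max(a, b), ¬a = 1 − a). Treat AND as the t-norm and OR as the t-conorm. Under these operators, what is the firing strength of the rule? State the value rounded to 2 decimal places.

firing strength: mid=0.74, high=0.31; AND[min(a, b)] → w = 0.31

0.31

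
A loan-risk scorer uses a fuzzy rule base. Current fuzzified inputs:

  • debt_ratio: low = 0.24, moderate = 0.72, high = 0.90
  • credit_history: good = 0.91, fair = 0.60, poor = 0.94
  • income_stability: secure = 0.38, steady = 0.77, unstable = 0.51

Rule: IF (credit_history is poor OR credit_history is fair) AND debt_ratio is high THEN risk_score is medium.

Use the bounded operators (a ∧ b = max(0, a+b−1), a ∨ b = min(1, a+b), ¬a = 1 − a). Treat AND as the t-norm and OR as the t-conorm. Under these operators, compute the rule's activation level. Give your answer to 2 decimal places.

0.90

firing strength: (poor=0.94 OR fair=0.60) = 1.00; AND[max(0, a+b−1)] with high=0.90 → w = 0.90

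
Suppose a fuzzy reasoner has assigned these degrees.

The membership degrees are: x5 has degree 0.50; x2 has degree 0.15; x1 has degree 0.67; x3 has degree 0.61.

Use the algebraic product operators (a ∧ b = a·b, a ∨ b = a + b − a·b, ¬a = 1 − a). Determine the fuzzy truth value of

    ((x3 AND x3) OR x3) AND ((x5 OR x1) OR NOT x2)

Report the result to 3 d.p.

x3 AND x3 = a·b on (0.6100, 0.6100) = 0.3721
(x3 AND x3) OR x3 = a + b − a·b on (0.3721, 0.6100) = 0.7551
x5 OR x1 = a + b − a·b on (0.5000, 0.6700) = 0.8350
NOT x2 = 1 − 0.1500 = 0.8500
(x5 OR x1) OR NOT x2 = a + b − a·b on (0.8350, 0.8500) = 0.9753
((x3 AND x3) OR x3) AND ((x5 OR x1) OR NOT x2) = a·b on (0.7551, 0.9753) = 0.7364

0.736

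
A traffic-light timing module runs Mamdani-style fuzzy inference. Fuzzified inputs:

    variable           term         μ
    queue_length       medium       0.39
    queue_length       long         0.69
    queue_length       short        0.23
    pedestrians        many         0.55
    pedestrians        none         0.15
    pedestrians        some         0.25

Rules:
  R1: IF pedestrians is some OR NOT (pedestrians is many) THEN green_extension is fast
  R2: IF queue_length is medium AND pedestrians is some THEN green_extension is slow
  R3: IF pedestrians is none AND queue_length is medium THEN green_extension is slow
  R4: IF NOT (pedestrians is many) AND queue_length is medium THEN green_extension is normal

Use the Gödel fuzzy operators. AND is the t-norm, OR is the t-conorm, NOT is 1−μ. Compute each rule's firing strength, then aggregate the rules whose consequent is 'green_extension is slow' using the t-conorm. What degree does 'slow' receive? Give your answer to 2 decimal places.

R1: some=0.25, ¬many=1−0.55=0.45; OR[max(a, b)] → w = 0.45
R2: medium=0.39, some=0.25; AND[min(a, b)] → w = 0.25
R3: none=0.15, medium=0.39; AND[min(a, b)] → w = 0.15
R4: ¬many=1−0.55=0.45, medium=0.39; AND[min(a, b)] → w = 0.39
Rules with consequent 'slow': {R2, R3} → strengths 0.25, 0.15
Aggregate via t-conorm [max(a, b)]: 0.25

0.25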